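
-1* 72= -72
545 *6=3270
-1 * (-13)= 13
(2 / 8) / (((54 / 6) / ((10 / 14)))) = 5 / 252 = 0.02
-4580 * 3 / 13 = -13740 / 13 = -1056.92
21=21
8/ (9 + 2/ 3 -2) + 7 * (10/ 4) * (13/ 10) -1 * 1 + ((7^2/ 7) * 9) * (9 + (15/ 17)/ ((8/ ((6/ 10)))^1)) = 1857915/ 3128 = 593.96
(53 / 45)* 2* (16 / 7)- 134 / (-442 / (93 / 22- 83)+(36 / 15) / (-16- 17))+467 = 448.19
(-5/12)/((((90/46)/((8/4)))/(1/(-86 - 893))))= 0.00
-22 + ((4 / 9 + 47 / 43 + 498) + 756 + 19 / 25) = 11941828 / 9675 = 1234.30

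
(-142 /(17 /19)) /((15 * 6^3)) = -1349 /27540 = -0.05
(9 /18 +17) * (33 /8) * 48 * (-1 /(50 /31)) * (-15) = 64449 /2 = 32224.50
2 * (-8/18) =-8/9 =-0.89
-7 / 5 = -1.40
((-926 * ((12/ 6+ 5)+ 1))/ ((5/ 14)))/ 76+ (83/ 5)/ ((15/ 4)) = -382612/ 1425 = -268.50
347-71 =276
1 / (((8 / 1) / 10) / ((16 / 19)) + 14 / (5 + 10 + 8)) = 460 / 717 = 0.64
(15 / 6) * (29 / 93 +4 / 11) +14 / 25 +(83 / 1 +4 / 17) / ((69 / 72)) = 1782026429 / 19999650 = 89.10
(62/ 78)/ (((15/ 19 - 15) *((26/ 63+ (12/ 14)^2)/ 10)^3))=-15591433725/ 421051202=-37.03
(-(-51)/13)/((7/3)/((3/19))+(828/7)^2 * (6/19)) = 427329/482889667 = 0.00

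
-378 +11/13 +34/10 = -373.75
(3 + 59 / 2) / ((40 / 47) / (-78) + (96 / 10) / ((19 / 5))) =12.92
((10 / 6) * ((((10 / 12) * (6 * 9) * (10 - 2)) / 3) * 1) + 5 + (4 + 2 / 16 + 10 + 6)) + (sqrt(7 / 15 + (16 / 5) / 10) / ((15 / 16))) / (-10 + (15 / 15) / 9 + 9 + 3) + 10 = 16 * sqrt(177) / 475 + 1881 / 8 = 235.57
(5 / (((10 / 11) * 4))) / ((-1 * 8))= -11 / 64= -0.17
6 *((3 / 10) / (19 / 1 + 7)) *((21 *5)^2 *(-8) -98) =-397341 / 65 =-6112.94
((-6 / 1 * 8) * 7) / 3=-112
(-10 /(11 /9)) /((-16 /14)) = 315 /44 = 7.16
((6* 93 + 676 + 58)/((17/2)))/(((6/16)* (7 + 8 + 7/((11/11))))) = 608/33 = 18.42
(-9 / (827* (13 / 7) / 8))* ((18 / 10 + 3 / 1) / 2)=-6048 / 53755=-0.11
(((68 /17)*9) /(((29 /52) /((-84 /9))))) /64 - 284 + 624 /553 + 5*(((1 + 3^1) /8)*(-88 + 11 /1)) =-15549007 /32074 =-484.79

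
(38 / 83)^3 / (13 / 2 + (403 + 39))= 109744 / 512892939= 0.00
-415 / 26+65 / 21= -7025 / 546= -12.87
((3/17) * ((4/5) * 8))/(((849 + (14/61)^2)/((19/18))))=1131184/805627875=0.00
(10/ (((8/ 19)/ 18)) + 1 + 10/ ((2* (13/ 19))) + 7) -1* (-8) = 11721/ 26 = 450.81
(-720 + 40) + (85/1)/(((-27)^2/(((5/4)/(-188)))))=-372781865/548208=-680.00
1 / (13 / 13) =1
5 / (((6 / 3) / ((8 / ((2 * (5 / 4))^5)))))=128 / 625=0.20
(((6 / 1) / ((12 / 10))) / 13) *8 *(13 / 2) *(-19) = -380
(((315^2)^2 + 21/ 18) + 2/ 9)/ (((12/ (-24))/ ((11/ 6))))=-1949428924025/ 54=-36100535630.09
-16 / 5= -3.20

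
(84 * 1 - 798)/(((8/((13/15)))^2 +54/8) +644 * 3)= -160888/456065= -0.35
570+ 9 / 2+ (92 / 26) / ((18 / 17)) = 135215 / 234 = 577.84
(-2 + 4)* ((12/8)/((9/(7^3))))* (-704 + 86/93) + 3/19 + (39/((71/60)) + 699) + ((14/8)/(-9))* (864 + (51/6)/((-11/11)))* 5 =-242336433263/3010968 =-80484.56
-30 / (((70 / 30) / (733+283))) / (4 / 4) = -91440 / 7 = -13062.86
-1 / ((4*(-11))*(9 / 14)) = 7 / 198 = 0.04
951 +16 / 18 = 8567 / 9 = 951.89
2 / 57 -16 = -910 / 57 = -15.96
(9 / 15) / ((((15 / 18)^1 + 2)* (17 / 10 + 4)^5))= 40000 / 1136529441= 0.00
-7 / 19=-0.37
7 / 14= 1 / 2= 0.50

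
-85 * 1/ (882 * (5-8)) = 85/ 2646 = 0.03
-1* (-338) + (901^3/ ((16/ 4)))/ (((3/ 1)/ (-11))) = -8045755655/ 12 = -670479637.92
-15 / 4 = -3.75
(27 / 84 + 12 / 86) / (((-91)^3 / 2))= -555 / 453649742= -0.00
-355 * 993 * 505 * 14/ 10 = -249228105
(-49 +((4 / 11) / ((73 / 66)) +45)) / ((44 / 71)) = -4757 / 803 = -5.92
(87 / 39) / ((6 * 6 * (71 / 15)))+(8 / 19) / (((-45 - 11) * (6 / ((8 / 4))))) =15593 / 1473108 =0.01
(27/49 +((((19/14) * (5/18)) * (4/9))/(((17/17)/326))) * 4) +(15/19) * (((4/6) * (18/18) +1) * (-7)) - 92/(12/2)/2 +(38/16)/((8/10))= 494999789/2413152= 205.13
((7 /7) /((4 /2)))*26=13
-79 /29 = -2.72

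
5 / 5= 1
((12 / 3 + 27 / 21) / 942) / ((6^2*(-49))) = -37 / 11631816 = -0.00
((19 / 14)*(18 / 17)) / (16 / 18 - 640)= -1539 / 684488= -0.00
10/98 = 0.10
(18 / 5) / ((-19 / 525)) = -1890 / 19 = -99.47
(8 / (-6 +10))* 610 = 1220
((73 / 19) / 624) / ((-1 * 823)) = -73 / 9757488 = -0.00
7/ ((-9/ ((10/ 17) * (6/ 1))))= -2.75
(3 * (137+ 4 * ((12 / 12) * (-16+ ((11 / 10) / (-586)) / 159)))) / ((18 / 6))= 17004244 / 232935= 73.00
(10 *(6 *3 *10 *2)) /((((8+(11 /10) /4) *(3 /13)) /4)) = 2496000 /331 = 7540.79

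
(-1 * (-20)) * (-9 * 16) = -2880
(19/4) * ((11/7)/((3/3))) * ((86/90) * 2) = 14.27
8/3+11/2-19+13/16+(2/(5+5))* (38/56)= -16607/1680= -9.89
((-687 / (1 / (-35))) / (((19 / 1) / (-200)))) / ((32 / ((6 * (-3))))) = 5410125 / 38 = 142371.71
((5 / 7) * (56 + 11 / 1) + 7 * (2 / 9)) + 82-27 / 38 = 312901 / 2394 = 130.70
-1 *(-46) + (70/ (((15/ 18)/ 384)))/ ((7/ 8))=36910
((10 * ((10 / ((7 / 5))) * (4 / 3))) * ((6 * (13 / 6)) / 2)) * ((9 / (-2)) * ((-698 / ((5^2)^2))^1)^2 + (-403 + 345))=-2584261472 / 65625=-39379.22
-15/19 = -0.79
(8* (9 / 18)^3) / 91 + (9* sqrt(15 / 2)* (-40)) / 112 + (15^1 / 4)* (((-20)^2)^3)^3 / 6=14909440000000000000000001 / 91-45* sqrt(30) / 28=163839999999999999999991.20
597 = 597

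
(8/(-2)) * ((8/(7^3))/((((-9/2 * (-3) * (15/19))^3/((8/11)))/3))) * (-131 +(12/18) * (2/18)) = 1418770432/64450507275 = 0.02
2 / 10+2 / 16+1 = 53 / 40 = 1.32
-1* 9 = -9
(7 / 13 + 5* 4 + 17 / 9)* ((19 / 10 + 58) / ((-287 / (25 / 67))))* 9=-95840 / 6097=-15.72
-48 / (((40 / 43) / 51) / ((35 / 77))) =-13158 / 11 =-1196.18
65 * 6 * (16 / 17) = 6240 / 17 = 367.06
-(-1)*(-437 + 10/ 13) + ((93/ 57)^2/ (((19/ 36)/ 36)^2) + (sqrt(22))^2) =20281664103/ 1694173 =11971.42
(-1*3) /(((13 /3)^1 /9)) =-81 /13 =-6.23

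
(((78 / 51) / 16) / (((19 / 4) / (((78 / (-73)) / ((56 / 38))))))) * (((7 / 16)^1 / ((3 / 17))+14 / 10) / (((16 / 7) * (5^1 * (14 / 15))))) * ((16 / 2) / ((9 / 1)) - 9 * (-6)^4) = 294920717 / 4765440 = 61.89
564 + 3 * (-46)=426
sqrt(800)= 28.28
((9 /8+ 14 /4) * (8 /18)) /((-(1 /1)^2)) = -37 /18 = -2.06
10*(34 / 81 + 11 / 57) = 9430 / 1539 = 6.13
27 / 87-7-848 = -24786 / 29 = -854.69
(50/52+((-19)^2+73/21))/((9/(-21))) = -199529/234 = -852.69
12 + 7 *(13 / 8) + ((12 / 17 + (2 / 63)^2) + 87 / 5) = 111956303 / 2698920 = 41.48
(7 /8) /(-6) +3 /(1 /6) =857 /48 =17.85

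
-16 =-16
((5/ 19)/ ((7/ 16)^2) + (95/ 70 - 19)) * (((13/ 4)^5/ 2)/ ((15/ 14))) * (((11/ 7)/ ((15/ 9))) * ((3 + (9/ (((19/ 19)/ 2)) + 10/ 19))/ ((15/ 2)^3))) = -16866505449079/ 127360800000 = -132.43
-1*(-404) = 404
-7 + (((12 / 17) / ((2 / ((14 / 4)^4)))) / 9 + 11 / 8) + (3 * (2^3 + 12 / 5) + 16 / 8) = 34129 / 1020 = 33.46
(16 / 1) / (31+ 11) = 8 / 21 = 0.38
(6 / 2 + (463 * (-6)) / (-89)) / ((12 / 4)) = 1015 / 89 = 11.40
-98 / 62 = -49 / 31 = -1.58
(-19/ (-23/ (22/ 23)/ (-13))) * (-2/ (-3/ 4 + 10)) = 43472/ 19573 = 2.22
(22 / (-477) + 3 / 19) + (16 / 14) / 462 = 558091 / 4884957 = 0.11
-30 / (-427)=0.07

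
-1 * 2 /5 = -2 /5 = -0.40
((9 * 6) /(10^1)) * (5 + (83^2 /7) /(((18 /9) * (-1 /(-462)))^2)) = 1417901004 /5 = 283580200.80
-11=-11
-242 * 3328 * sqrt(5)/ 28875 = -73216 * sqrt(5)/ 2625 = -62.37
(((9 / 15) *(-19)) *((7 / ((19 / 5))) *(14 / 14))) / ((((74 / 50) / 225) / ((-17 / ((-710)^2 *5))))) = 16065 / 746068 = 0.02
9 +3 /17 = 156 /17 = 9.18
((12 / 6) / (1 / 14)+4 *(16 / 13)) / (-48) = -107 / 156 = -0.69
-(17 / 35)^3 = -4913 / 42875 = -0.11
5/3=1.67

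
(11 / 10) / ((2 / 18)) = 99 / 10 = 9.90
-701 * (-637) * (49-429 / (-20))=629170633 / 20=31458531.65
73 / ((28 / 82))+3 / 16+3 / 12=214.22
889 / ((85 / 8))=83.67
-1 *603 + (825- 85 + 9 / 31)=4256 / 31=137.29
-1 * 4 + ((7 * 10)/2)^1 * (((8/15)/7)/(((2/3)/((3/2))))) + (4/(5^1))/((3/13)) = 82/15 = 5.47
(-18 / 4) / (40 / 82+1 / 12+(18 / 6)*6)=-2214 / 9137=-0.24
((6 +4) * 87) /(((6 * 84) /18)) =435 /14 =31.07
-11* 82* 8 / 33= -656 / 3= -218.67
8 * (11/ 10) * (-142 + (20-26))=-6512/ 5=-1302.40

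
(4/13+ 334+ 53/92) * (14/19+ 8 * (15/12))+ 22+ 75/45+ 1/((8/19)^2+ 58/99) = 129457922101/35756214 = 3620.57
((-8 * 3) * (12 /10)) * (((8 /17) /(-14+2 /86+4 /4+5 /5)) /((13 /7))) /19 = 346752 /10812425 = 0.03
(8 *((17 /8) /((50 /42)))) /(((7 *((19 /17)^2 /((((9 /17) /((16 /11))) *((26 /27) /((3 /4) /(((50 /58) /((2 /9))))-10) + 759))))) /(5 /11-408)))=-39050680329861 /212412400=-183843.69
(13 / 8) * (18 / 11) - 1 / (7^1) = 775 / 308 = 2.52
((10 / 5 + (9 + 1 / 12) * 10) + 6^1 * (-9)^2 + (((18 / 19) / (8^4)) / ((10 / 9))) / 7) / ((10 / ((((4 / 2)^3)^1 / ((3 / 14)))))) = 4729948403 / 2188800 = 2160.98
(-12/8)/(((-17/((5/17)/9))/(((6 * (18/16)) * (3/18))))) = 15/4624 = 0.00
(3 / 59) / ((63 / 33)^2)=121 / 8673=0.01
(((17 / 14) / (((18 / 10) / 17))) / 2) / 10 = 289 / 504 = 0.57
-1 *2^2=-4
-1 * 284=-284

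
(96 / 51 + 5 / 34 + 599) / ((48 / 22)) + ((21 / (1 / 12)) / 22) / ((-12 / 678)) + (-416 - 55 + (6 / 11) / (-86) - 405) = -481578583 / 385968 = -1247.72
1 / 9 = 0.11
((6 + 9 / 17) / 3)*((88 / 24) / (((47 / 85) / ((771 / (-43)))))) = -522995 / 2021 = -258.78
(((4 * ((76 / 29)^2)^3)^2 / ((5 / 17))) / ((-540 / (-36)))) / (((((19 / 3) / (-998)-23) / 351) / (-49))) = 173366726597390714267161375801344 / 609277902049397825328025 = 284544583.05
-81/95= -0.85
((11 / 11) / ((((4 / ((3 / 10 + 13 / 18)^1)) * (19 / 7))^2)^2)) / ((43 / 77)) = 51736164557 / 367665514830000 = 0.00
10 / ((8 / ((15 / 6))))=25 / 8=3.12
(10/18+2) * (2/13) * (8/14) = 184/819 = 0.22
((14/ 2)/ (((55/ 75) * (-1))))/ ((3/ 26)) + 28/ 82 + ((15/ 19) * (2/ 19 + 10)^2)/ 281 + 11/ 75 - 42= -8080892436431/ 65193594675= -123.95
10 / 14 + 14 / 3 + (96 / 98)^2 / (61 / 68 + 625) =5.38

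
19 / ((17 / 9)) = 10.06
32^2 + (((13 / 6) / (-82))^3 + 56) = 128623124843 / 119095488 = 1080.00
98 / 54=49 / 27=1.81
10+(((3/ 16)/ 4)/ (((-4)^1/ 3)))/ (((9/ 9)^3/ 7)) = 2497/ 256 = 9.75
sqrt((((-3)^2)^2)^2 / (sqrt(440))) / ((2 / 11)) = 81 * 2^(1 / 4) * 55^(3 / 4) / 20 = 97.27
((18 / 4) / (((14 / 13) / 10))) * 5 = 208.93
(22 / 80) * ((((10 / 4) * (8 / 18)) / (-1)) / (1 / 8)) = -22 / 9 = -2.44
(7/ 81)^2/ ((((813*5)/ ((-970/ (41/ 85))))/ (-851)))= 687616510/ 218697813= 3.14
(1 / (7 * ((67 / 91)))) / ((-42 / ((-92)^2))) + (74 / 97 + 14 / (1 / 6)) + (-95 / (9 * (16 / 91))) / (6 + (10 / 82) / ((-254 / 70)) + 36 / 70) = 281615043175891 / 7737186672432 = 36.40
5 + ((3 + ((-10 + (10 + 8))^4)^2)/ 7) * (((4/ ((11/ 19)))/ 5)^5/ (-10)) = -21269444181839047/ 17614953125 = -1207465.27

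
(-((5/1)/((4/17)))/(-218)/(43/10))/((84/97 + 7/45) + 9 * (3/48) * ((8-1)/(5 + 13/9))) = 430389000/30994695109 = 0.01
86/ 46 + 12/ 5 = 491/ 115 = 4.27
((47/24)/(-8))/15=-47/2880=-0.02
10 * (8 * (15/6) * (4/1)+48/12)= 840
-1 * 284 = -284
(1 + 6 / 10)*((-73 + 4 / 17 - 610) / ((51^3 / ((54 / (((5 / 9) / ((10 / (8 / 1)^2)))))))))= -104463 / 835210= -0.13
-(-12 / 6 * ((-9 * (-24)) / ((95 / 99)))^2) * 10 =1829101824 / 1805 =1013352.81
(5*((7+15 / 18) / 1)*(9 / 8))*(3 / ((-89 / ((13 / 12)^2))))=-39715 / 22784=-1.74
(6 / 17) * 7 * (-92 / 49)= -552 / 119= -4.64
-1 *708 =-708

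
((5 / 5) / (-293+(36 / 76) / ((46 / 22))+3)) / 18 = -437 / 2279358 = -0.00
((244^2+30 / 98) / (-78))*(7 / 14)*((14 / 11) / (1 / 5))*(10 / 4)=-72931975 / 12012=-6071.59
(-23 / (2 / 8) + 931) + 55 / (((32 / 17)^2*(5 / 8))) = 110571 / 128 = 863.84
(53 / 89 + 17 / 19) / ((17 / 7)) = 0.61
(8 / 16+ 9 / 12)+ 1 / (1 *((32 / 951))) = 991 / 32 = 30.97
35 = 35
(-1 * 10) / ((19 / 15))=-150 / 19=-7.89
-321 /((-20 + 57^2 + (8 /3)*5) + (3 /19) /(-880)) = -16101360 /162635431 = -0.10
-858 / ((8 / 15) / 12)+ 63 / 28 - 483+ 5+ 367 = -77655 / 4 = -19413.75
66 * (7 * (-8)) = -3696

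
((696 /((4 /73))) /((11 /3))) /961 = 38106 /10571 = 3.60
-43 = -43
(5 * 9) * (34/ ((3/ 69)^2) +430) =828720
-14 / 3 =-4.67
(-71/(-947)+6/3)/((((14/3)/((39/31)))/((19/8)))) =4368195/3287984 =1.33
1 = 1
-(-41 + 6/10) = 202/5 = 40.40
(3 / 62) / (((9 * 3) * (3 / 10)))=5 / 837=0.01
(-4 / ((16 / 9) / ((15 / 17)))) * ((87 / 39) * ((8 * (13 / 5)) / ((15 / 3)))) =-1566 / 85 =-18.42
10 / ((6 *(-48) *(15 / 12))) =-1 / 36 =-0.03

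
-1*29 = -29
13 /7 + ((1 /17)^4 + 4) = 3424368 /584647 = 5.86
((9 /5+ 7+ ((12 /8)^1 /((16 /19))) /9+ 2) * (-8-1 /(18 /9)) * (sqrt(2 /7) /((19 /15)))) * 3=-269229 * sqrt(14) /8512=-118.35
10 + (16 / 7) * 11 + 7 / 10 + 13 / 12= 15509 / 420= 36.93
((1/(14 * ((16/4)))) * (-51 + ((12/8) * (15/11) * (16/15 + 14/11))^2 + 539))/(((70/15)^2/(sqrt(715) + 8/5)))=67320441/100437260 + 67320441 * sqrt(715)/160699616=11.87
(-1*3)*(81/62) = -243/62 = -3.92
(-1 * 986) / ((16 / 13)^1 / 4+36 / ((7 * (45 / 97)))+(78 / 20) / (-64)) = -57424640 / 660003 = -87.01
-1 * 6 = -6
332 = 332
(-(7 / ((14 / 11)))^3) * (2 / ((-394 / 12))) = 3993 / 394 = 10.13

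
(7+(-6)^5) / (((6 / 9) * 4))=-23307 / 8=-2913.38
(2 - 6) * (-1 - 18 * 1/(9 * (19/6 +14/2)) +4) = -684/61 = -11.21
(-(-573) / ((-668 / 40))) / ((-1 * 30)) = 191 / 167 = 1.14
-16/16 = -1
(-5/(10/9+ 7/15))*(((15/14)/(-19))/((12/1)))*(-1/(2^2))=-1125/302176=-0.00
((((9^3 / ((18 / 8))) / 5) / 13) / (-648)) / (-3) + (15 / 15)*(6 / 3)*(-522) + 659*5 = 877891 / 390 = 2251.00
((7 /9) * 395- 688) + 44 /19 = -64717 /171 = -378.46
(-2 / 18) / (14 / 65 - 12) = 65 / 6894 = 0.01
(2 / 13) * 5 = 10 / 13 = 0.77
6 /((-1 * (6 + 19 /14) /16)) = -1344 /103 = -13.05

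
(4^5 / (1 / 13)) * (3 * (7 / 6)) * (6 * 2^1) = 559104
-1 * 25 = -25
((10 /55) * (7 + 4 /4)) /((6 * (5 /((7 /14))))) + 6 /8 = 511 /660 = 0.77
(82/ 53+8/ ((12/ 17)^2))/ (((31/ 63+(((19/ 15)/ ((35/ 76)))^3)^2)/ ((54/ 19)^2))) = 56963822297945800781250/ 173651896723337531262773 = 0.33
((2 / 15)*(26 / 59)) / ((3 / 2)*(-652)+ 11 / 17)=-884 / 14704275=-0.00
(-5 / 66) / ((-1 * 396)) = 0.00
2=2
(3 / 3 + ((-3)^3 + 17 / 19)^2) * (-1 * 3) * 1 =-739131 / 361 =-2047.45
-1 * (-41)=41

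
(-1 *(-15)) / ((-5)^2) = 3 / 5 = 0.60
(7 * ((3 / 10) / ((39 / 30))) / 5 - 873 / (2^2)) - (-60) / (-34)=-971037 / 4420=-219.69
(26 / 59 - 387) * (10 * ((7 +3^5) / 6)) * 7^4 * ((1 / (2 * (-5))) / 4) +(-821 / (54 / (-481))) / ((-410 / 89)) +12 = 3156719103586 / 326565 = 9666434.26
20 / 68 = 5 / 17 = 0.29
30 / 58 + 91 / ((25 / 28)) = 74267 / 725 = 102.44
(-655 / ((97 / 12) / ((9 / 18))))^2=15444900 / 9409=1641.50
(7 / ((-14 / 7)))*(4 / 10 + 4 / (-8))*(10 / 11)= 7 / 22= 0.32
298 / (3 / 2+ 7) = 596 / 17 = 35.06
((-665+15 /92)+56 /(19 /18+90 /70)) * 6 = -52183569 /13570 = -3845.51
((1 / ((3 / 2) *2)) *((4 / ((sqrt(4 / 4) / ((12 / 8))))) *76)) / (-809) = -152 / 809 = -0.19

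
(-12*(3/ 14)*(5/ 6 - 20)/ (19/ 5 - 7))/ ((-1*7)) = 1725/ 784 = 2.20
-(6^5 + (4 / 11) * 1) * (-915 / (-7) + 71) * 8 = -138037120 / 11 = -12548829.09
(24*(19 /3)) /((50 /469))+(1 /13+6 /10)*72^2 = 1603852 /325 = 4934.93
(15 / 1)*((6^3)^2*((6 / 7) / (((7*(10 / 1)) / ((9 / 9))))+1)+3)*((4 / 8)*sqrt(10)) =34714269*sqrt(10) / 98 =1120164.87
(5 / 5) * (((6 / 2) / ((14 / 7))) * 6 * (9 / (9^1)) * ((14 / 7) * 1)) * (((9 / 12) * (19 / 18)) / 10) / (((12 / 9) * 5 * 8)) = 171 / 6400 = 0.03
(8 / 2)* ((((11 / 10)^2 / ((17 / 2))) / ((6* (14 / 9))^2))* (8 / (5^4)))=1089 / 13015625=0.00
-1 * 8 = -8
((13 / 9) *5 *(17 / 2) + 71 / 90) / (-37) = -2798 / 1665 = -1.68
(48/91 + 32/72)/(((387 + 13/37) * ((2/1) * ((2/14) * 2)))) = 7363/1676844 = 0.00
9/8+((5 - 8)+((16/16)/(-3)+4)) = 43/24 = 1.79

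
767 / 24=31.96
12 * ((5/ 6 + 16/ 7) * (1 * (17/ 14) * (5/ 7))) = 11135/ 343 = 32.46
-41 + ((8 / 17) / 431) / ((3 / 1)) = -901213 / 21981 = -41.00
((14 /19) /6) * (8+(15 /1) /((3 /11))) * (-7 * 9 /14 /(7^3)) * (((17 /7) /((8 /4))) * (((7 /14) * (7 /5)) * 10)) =-459 /532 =-0.86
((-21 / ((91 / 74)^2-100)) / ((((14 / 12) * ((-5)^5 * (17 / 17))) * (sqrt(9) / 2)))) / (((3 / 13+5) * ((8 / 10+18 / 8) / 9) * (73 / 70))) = -35878752 / 1701124484125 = -0.00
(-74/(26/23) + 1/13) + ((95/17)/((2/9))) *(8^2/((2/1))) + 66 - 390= 91786/221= 415.32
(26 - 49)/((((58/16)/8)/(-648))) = 953856/29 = 32891.59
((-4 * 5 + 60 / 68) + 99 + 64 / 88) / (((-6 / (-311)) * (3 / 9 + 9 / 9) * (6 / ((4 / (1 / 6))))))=2344007 / 187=12534.80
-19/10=-1.90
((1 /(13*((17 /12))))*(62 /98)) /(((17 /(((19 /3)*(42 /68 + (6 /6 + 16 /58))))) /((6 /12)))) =1099663 /90757849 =0.01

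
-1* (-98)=98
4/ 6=2/ 3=0.67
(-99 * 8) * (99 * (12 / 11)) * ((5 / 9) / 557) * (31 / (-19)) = 1473120 / 10583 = 139.20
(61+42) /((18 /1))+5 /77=5.79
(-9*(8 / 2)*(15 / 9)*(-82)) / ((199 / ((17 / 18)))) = 13940 / 597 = 23.35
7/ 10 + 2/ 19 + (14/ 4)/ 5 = 143/ 95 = 1.51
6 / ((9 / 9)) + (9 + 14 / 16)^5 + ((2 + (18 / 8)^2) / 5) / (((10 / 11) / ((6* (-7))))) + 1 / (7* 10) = 538145145537 / 5734400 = 93845.07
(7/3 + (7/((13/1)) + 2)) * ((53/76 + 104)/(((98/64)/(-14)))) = -4663.44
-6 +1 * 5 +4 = 3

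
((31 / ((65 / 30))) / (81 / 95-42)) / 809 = -5890 / 13703651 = -0.00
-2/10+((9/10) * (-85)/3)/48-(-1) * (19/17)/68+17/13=0.59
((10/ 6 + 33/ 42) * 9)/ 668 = 309/ 9352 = 0.03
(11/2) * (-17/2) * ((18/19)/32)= -1683/1216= -1.38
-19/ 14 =-1.36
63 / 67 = 0.94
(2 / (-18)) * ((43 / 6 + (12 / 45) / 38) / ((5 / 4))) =-2726 / 4275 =-0.64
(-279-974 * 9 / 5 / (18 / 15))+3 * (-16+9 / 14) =-25005 / 14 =-1786.07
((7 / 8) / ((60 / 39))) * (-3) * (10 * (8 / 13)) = -21 / 2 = -10.50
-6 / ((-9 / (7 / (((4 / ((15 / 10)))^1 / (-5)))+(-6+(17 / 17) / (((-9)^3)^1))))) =-12.75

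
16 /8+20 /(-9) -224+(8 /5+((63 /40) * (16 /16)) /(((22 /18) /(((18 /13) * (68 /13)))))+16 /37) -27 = -742412876 /3095235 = -239.86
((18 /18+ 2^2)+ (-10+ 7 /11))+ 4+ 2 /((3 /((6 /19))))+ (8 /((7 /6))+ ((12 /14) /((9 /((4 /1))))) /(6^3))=794657 /118503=6.71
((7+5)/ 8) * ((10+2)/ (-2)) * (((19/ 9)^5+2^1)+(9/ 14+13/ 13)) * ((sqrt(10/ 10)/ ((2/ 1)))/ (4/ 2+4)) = -37676885/ 1102248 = -34.18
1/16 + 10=161/16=10.06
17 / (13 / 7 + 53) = 119 / 384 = 0.31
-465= -465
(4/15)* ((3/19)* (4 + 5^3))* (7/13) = 3612/1235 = 2.92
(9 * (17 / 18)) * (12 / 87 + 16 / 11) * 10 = 43180 / 319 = 135.36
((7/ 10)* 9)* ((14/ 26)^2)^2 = 151263/ 285610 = 0.53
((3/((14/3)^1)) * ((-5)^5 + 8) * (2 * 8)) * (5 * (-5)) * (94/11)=527396400/77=6849303.90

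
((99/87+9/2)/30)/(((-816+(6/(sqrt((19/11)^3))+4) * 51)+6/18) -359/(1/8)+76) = -22929095139/415112128028860 -31369437 * sqrt(209)/207556064014430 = -0.00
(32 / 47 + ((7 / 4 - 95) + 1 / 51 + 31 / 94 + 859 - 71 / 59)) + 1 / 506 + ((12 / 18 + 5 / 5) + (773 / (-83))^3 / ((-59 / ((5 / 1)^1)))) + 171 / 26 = 896055129876532261 / 1063844585645556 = 842.28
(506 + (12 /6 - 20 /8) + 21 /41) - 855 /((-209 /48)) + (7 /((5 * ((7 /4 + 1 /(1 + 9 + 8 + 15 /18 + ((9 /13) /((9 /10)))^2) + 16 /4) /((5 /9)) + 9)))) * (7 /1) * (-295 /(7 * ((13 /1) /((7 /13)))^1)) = 819038433916301 /1167559684434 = 701.50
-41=-41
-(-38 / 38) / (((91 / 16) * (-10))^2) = 64 / 207025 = 0.00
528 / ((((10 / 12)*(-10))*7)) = -1584 / 175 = -9.05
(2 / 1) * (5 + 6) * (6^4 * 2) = 57024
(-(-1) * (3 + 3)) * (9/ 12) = 9/ 2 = 4.50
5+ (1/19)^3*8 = 34303/6859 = 5.00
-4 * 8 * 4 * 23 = -2944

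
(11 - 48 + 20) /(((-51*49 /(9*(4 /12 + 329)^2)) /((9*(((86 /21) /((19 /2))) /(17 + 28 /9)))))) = 79530048 /62083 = 1281.03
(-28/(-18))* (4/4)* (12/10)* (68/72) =1.76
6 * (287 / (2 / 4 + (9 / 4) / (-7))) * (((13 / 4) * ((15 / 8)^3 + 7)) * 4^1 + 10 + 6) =594617793 / 320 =1858180.60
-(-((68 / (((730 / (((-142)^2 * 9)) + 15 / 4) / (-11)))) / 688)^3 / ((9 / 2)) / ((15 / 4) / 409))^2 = -5476510720607101228309511749889460158987217984 / 15799640596107621854617612416973210868250390625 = -0.35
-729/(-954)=81/106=0.76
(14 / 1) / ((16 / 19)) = 133 / 8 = 16.62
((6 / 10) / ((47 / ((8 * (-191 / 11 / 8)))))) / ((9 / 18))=-1146 / 2585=-0.44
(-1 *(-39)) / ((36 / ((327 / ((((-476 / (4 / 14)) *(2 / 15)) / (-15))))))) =318825 / 13328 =23.92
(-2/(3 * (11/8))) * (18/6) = -16/11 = -1.45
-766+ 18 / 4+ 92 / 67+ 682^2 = 62224759 / 134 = 464363.87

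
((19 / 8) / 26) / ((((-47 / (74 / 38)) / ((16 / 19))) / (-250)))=9250 / 11609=0.80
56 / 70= 4 / 5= 0.80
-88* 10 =-880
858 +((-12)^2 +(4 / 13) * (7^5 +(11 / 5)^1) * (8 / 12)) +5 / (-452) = 392225641 / 88140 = 4450.03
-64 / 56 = -8 / 7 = -1.14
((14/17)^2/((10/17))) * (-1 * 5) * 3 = -294/17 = -17.29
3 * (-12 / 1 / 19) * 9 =-324 / 19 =-17.05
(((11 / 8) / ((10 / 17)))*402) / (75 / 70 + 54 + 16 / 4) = 15.91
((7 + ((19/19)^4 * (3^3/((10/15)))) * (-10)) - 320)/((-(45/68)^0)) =718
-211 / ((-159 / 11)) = 14.60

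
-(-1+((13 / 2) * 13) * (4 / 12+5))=-1349 / 3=-449.67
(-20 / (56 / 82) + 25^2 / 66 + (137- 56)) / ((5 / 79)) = 2233093 / 2310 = 966.71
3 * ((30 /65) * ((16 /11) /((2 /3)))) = 432 /143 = 3.02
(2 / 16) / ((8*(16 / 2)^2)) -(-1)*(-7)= -28671 / 4096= -7.00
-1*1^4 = -1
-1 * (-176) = 176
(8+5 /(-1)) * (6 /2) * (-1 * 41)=-369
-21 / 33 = -7 / 11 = -0.64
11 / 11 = 1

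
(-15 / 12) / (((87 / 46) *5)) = -23 / 174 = -0.13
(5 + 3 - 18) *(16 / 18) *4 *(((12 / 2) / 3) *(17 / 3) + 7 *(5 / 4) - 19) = -1040 / 27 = -38.52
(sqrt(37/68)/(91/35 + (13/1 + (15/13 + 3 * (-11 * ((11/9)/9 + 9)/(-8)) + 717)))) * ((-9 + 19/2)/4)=1755 * sqrt(629)/368254136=0.00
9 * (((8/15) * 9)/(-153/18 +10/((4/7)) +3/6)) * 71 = 30672/95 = 322.86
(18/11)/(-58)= -9/319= -0.03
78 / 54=13 / 9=1.44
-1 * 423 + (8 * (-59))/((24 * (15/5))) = -3866/9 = -429.56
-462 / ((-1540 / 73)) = 219 / 10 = 21.90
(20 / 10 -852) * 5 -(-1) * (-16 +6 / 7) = -29856 / 7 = -4265.14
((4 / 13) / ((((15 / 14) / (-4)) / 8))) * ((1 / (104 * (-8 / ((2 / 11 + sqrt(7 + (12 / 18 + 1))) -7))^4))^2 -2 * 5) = 429687507349135 * sqrt(78) / 1818167077580046336 + 220547042617063880477753 / 2399980542405661163520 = 91.90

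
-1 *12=-12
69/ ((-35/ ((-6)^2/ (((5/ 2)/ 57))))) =-283176/ 175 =-1618.15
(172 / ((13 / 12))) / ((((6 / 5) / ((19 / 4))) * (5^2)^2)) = 1634 / 1625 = 1.01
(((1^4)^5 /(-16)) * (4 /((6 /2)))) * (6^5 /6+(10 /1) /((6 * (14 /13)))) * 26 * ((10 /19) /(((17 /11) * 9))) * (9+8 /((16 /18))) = -38965355 /20349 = -1914.85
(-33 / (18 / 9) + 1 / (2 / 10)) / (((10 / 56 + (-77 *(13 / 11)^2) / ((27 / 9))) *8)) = 231 / 5732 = 0.04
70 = 70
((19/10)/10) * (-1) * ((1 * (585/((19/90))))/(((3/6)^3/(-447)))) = 1882764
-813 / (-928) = 813 / 928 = 0.88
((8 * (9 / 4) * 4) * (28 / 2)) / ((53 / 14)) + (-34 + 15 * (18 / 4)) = 31775 / 106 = 299.76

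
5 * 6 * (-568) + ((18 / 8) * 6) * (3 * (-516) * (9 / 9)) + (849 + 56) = -37033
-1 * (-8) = 8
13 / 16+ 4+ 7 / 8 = 91 / 16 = 5.69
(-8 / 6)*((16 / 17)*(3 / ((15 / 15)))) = -64 / 17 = -3.76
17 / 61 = 0.28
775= 775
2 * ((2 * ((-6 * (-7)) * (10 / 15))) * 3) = 336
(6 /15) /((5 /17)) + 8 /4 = 84 /25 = 3.36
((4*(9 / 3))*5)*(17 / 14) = 510 / 7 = 72.86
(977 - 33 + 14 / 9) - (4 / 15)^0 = 8501 / 9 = 944.56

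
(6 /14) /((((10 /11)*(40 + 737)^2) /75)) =55 /939134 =0.00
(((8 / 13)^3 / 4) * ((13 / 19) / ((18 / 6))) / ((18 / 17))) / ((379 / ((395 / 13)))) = 429760 / 427156119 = 0.00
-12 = -12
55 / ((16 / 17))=935 / 16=58.44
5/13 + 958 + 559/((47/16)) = 701845/611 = 1148.68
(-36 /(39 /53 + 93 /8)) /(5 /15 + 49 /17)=-64872 /71627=-0.91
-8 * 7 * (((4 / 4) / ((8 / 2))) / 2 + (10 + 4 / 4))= -623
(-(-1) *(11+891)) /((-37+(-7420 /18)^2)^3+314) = 479359782 /2605911944341528312201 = 0.00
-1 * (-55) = 55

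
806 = 806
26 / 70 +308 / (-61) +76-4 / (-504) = 2741219 / 38430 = 71.33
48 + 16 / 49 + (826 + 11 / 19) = 814537 / 931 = 874.91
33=33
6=6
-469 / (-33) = 469 / 33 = 14.21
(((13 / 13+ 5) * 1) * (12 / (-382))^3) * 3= -3888 / 6967871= -0.00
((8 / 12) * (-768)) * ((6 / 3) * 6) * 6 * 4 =-147456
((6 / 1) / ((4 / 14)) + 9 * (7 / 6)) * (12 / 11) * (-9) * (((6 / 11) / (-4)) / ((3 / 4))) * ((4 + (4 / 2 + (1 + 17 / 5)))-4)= 217728 / 605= 359.88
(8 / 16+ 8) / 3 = 17 / 6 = 2.83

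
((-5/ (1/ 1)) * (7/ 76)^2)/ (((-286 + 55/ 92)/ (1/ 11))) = 805/ 59580884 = 0.00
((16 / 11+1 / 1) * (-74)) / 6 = -333 / 11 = -30.27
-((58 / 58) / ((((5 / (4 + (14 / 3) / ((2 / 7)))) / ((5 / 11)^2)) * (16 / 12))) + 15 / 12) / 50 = -0.04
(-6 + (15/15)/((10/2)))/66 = -0.09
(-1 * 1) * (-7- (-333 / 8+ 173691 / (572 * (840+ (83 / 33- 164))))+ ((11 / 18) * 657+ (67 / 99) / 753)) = -75631549557715 / 173594915208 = -435.68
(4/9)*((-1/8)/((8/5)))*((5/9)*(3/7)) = -25/3024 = -0.01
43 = 43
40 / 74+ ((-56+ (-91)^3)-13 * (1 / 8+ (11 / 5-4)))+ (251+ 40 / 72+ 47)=-10034037637 / 13320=-753306.13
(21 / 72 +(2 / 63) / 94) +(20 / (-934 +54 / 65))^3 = 3014772003664331 / 10324754518325184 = 0.29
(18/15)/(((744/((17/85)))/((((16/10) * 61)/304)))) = 61/589000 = 0.00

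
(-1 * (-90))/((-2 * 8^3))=-45/512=-0.09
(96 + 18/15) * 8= 3888/5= 777.60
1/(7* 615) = 1/4305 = 0.00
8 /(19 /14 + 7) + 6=814 /117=6.96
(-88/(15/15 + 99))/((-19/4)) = 88/475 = 0.19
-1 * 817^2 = -667489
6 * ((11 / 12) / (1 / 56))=308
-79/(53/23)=-1817/53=-34.28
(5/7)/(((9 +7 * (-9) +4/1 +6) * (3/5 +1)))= -0.01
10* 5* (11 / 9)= 550 / 9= 61.11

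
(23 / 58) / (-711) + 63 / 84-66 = -5381605 / 82476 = -65.25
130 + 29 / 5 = 679 / 5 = 135.80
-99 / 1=-99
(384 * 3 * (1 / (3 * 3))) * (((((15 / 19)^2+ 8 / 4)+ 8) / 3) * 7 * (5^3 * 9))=1288560000 / 361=3569418.28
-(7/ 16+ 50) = -50.44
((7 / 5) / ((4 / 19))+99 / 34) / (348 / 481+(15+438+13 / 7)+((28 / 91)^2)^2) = 24048619049 / 1145845044560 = 0.02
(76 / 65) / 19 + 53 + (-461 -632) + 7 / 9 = -607909 / 585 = -1039.16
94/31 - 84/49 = 286/217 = 1.32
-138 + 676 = 538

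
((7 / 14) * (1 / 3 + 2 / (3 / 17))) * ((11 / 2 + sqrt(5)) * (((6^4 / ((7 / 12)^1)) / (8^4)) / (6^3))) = 15 * sqrt(5) / 1024 + 165 / 2048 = 0.11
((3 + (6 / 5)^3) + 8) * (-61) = -97051 / 125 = -776.41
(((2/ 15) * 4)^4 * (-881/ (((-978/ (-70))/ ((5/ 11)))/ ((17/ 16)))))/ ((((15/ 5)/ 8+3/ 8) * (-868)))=3834112/ 1013000175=0.00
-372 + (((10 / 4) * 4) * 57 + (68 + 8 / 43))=11446 / 43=266.19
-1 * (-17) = 17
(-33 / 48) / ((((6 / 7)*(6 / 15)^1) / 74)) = -14245 / 96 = -148.39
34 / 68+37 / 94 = 42 / 47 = 0.89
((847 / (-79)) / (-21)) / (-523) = -121 / 123951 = -0.00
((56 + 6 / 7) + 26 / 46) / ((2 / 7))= 9245 / 46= 200.98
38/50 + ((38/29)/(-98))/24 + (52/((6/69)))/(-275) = -13271681/9378600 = -1.42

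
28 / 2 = 14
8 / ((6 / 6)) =8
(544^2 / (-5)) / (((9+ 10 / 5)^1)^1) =-295936 / 55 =-5380.65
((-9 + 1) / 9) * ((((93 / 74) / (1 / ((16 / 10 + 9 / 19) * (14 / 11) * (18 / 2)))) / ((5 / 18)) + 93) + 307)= -784848112 / 1739925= -451.08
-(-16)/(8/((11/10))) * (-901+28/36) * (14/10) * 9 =-623854/25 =-24954.16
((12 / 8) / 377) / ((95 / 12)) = 0.00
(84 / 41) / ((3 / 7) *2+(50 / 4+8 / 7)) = 168 / 1189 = 0.14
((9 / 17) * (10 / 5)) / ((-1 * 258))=-3 / 731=-0.00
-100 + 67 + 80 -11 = 36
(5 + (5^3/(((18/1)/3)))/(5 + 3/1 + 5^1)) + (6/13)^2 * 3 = 7343/1014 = 7.24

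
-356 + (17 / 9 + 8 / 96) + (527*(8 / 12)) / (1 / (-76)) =-973993 / 36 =-27055.36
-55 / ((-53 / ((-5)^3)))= -6875 / 53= -129.72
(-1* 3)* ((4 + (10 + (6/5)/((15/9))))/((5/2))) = -17.66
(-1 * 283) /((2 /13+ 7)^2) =-47827 /8649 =-5.53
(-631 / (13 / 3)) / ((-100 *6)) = 0.24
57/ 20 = 2.85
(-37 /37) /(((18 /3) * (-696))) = 0.00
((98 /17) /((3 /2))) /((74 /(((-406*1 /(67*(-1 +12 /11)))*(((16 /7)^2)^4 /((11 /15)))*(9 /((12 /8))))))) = -14946486190080 /708297401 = -21101.99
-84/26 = -42/13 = -3.23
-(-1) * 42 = 42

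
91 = 91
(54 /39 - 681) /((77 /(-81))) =715635 /1001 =714.92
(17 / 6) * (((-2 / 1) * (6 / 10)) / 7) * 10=-34 / 7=-4.86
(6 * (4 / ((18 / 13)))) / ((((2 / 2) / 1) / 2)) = 104 / 3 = 34.67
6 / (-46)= -3 / 23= -0.13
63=63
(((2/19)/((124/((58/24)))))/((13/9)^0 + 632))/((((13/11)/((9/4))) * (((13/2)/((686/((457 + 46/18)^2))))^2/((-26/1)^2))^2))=17278838824247219709/98261341338281276656606660132864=0.00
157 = 157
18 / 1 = 18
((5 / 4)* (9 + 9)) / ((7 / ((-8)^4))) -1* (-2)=92174 / 7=13167.71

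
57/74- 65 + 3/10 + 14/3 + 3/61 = -2004686/33855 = -59.21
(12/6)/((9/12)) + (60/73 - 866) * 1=-188890/219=-862.51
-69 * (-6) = 414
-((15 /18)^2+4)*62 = -5239 /18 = -291.06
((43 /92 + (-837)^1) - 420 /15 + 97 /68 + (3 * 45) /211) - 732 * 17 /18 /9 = -4184548211 /4455054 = -939.28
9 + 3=12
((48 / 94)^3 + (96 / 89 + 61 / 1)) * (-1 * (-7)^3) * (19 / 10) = 40543.43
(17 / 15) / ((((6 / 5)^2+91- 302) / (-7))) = 595 / 15717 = 0.04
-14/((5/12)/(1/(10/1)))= -84/25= -3.36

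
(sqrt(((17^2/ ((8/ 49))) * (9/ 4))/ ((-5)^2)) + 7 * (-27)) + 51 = -138 + 357 * sqrt(2)/ 40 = -125.38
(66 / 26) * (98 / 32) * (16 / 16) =1617 / 208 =7.77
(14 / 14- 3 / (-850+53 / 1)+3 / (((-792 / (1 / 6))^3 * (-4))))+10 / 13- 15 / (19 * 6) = 46231922460500219 / 28165878867050496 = 1.64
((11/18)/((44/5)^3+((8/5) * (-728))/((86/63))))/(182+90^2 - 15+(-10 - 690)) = -59125/125784606528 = -0.00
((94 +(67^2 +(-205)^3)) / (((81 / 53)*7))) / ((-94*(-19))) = -228179363 / 506331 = -450.65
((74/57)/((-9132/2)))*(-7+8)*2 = -74/130131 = -0.00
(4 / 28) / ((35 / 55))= 11 / 49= 0.22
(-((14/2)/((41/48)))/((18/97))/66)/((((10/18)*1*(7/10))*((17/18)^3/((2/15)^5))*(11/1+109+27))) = -198656/339288709375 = -0.00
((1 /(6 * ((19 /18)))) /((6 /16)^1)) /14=4 /133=0.03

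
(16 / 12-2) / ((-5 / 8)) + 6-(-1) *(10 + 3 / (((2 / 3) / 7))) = 1457 / 30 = 48.57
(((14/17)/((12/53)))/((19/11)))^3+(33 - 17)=184428474193/7278825672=25.34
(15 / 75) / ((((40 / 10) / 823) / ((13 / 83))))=10699 / 1660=6.45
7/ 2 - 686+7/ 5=-6811/ 10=-681.10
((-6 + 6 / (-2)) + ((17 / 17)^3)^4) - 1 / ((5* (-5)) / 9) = -191 / 25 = -7.64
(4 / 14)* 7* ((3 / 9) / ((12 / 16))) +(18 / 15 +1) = 139 / 45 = 3.09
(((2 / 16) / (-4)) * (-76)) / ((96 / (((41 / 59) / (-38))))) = -0.00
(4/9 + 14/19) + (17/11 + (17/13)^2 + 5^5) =994813535/317889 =3129.44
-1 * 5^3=-125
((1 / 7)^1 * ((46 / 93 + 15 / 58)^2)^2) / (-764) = -272513040504961 / 4527257189226182208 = -0.00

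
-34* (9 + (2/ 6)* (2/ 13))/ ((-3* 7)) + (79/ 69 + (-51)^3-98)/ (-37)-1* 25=2493360823/ 696969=3577.43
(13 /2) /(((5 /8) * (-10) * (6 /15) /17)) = -221 /5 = -44.20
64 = 64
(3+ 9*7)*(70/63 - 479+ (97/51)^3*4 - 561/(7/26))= -51766873730/309519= -167249.42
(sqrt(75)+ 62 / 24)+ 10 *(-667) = -80009 / 12+ 5 *sqrt(3) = -6658.76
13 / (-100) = -13 / 100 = -0.13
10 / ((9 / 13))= 130 / 9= 14.44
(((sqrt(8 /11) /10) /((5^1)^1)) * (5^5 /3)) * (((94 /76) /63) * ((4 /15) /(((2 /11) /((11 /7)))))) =12925 * sqrt(22) /75411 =0.80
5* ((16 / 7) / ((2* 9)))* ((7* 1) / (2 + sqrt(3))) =80 / 9-40* sqrt(3) / 9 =1.19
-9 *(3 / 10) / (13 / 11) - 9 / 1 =-1467 / 130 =-11.28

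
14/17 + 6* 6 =626/17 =36.82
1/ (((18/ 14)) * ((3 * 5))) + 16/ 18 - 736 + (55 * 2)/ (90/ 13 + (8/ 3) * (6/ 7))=-40902952/ 56565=-723.11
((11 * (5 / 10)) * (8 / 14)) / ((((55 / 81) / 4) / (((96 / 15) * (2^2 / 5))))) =82944 / 875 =94.79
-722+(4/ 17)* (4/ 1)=-12258/ 17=-721.06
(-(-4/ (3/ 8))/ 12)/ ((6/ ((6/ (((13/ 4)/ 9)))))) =32/ 13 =2.46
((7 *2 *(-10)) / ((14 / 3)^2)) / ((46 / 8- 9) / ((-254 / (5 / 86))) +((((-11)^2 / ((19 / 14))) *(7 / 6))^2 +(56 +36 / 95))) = -63874040400 / 108063810325667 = -0.00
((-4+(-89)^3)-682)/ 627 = -705655/ 627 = -1125.45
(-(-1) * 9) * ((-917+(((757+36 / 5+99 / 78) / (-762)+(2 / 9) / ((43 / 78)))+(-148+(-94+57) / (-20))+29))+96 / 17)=-9261.94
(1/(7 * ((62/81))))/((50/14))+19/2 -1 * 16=-6.45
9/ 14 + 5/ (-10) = 0.14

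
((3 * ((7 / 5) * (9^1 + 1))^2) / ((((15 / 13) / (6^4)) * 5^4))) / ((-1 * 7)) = -471744 / 3125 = -150.96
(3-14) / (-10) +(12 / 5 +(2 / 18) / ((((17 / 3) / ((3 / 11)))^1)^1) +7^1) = 3929 / 374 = 10.51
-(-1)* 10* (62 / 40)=15.50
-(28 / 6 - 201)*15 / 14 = 2945 / 14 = 210.36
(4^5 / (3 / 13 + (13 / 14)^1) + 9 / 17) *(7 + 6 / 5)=25995271 / 3587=7247.08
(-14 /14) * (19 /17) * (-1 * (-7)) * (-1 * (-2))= -266 /17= -15.65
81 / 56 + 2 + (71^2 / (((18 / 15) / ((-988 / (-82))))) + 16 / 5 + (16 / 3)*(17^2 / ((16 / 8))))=589982821 / 11480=51392.23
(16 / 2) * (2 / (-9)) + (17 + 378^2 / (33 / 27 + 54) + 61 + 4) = 2667.66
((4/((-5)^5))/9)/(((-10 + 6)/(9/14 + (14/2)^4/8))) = 16843/1575000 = 0.01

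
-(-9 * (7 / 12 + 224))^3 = 528494014125 / 64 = 8257718970.70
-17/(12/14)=-19.83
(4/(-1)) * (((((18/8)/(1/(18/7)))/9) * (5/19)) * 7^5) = -216090/19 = -11373.16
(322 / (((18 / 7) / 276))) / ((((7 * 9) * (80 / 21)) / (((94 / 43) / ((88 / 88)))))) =1218287 / 3870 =314.80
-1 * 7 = -7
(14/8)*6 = 21/2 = 10.50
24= 24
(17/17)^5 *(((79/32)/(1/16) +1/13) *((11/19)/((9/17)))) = 64141/1482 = 43.28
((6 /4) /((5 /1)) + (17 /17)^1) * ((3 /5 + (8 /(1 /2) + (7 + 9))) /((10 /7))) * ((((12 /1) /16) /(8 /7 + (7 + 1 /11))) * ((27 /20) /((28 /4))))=13216203 /25360000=0.52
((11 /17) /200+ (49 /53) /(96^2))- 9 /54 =-33905959 /207590400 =-0.16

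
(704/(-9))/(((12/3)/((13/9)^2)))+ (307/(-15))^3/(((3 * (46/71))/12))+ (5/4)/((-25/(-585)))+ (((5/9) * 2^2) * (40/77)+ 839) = -33632985697921/645529500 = -52101.39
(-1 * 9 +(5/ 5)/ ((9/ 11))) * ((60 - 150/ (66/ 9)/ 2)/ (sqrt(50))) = -2555 * sqrt(2)/ 66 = -54.75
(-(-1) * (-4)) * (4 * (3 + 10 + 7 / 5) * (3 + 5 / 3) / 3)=-1792 / 5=-358.40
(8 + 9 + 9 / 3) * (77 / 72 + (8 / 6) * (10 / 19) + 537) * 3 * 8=14740780 / 57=258610.18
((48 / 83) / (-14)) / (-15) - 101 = -293397 / 2905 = -101.00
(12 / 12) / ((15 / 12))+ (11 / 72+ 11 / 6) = 1003 / 360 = 2.79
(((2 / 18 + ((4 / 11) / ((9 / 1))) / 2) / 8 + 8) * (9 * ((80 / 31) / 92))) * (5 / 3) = 158725 / 47058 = 3.37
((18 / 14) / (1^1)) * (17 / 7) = 153 / 49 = 3.12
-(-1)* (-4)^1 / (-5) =4 / 5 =0.80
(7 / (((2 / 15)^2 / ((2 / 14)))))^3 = 11390625 / 64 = 177978.52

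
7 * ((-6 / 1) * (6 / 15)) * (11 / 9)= -308 / 15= -20.53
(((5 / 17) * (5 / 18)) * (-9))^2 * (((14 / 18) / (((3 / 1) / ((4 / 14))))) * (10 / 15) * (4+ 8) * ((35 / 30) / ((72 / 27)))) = 4375 / 31212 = 0.14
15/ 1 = 15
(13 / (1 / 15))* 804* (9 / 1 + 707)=112254480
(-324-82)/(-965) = 406/965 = 0.42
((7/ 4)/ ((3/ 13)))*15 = 455/ 4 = 113.75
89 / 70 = 1.27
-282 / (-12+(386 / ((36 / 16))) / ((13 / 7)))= -16497 / 4702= -3.51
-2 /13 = -0.15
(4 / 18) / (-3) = -2 / 27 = -0.07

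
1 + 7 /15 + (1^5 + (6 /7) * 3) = 529 /105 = 5.04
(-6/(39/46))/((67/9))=-828/871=-0.95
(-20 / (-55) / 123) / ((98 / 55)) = 10 / 6027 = 0.00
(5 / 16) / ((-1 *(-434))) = 5 / 6944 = 0.00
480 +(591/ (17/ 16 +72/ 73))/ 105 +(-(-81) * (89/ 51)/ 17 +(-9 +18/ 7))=1675807112/ 3457885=484.63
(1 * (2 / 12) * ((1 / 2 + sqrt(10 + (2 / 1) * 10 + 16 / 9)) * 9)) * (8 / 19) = 6 / 19 + 4 * sqrt(286) / 19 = 3.88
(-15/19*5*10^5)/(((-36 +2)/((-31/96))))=-3749.03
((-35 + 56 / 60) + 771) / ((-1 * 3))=-11054 / 45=-245.64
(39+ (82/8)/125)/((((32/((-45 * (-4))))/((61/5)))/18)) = 96552081/2000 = 48276.04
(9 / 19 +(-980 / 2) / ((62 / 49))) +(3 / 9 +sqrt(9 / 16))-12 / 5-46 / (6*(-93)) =-41137733 / 106020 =-388.02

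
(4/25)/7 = 4/175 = 0.02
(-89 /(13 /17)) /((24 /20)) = -7565 /78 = -96.99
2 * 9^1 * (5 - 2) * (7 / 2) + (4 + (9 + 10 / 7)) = 203.43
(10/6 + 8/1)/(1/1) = 9.67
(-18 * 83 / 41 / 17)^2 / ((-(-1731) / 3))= 2232036 / 280311793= 0.01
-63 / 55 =-1.15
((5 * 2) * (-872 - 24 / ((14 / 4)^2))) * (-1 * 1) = 8739.59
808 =808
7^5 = 16807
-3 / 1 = -3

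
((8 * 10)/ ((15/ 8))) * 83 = 10624/ 3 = 3541.33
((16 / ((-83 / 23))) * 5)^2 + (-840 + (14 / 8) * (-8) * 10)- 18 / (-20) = -33594199 / 68890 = -487.65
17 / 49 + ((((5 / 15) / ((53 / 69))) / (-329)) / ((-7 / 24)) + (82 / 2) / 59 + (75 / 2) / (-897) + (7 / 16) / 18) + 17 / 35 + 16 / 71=383044041893647 / 220147545814560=1.74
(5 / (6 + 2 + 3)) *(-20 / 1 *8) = -800 / 11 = -72.73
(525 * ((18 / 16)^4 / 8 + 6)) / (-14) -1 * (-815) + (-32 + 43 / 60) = 551.21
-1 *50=-50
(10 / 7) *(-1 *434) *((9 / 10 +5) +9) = -9238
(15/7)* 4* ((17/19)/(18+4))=510/1463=0.35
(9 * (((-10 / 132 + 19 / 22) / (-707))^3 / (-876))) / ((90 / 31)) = 68107 / 13906382806191645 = 0.00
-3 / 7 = -0.43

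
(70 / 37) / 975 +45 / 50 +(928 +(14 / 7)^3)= 2703899 / 2886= 936.90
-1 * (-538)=538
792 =792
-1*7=-7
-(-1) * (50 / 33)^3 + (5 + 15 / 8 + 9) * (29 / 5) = 137355971 / 1437480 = 95.55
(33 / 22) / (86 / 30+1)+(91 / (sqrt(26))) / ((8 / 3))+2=277 / 116+21*sqrt(26) / 16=9.08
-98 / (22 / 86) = -383.09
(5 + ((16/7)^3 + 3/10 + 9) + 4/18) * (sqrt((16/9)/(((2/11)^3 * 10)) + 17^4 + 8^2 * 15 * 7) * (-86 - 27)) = -184628666 * sqrt(1269430)/231525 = -898474.21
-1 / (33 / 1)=-1 / 33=-0.03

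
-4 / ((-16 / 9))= 2.25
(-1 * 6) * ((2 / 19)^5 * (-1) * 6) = 1152 / 2476099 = 0.00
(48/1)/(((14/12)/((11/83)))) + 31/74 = 252443/42994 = 5.87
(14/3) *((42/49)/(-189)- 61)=-53806/189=-284.69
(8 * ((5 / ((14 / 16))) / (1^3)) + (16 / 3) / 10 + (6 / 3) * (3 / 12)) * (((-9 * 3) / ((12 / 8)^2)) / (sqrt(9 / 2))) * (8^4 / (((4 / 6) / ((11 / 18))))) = -992900.83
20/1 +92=112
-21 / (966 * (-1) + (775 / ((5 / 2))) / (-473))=9933 / 457228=0.02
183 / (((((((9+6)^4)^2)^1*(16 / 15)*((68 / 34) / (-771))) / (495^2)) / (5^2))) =-158.08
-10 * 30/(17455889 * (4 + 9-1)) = -25/17455889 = -0.00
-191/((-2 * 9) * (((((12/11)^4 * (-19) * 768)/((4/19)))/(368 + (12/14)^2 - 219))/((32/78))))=-20517414247/3089915652096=-0.01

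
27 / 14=1.93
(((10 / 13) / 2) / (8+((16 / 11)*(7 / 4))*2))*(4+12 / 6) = 55 / 312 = 0.18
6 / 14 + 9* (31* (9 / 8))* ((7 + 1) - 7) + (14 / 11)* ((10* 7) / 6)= 608273 / 1848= 329.15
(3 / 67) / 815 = 0.00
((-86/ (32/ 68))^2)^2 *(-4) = -285541678321/ 64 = -4461588723.77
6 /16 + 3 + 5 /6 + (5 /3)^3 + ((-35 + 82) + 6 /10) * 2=112361 /1080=104.04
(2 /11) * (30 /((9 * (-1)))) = -20 /33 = -0.61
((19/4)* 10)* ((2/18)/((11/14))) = 6.72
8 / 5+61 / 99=1097 / 495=2.22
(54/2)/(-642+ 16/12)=-81/1922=-0.04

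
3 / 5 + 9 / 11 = 78 / 55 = 1.42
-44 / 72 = -11 / 18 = -0.61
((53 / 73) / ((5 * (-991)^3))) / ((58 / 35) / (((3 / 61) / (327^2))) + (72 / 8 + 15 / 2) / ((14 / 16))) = -371 / 8959384512396570102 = -0.00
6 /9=2 /3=0.67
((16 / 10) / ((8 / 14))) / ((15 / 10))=1.87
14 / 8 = 7 / 4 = 1.75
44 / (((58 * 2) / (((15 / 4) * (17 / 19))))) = 2805 / 2204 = 1.27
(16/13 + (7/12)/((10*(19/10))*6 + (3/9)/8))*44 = 276408/5083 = 54.38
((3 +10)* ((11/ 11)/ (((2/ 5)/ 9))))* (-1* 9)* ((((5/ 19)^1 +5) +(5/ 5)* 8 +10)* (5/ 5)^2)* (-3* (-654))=-2282914530/ 19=-120153396.32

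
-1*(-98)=98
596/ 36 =149/ 9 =16.56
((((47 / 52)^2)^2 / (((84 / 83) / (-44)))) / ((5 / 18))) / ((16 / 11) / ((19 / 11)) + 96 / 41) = -10411682635761 / 317324134400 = -32.81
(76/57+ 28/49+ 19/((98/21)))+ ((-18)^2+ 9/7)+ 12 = 14417/42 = 343.26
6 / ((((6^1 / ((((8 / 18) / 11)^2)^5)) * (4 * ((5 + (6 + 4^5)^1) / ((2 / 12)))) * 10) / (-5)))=-65536 / 280810634290233794148105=-0.00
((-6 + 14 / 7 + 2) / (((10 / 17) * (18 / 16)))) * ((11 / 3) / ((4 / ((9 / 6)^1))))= -187 / 45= -4.16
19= 19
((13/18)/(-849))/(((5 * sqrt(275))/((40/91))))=-4 * sqrt(11)/2941785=-0.00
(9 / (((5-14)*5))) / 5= -1 / 25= -0.04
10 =10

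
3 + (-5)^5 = -3122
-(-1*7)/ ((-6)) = -7/ 6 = -1.17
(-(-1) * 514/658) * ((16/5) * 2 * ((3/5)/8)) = 3084/8225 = 0.37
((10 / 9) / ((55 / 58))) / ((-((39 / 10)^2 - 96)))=11600 / 799821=0.01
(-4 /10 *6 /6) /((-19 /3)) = 6 /95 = 0.06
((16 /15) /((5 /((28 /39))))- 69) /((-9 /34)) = 6846818 /26325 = 260.09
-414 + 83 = -331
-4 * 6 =-24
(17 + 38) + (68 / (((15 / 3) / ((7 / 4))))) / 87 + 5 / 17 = 410923 / 7395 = 55.57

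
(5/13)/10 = 1/26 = 0.04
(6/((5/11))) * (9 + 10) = 1254/5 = 250.80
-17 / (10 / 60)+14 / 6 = -299 / 3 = -99.67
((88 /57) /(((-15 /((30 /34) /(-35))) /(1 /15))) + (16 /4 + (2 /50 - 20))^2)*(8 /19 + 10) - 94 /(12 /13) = 411220033943 /161096250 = 2552.64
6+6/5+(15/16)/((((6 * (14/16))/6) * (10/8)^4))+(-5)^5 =-2727691/875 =-3117.36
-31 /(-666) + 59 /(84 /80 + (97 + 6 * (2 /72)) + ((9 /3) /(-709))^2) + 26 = 52572153260371 /1972891582218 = 26.65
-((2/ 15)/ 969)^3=-8/ 3070754580375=-0.00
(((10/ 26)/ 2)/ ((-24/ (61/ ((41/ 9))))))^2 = 837225/ 72726784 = 0.01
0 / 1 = 0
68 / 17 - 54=-50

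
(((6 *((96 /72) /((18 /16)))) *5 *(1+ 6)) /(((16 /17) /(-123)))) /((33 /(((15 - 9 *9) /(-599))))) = -195160 /1797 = -108.60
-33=-33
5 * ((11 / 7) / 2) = 55 / 14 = 3.93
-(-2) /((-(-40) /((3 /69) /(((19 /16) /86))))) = 0.16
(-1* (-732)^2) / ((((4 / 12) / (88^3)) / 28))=-30672520445952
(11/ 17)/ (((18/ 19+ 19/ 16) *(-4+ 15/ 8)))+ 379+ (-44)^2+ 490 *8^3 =4317225513/ 17051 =253194.86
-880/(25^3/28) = -4928/3125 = -1.58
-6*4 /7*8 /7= -192 /49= -3.92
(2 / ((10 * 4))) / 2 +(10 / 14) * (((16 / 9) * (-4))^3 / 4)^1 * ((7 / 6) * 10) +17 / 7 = -457249531 / 612360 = -746.70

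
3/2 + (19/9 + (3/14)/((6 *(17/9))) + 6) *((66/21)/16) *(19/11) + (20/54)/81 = 248517061/58296672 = 4.26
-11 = -11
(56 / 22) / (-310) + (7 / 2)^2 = 83489 / 6820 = 12.24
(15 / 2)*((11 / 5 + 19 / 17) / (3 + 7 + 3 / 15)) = 705 / 289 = 2.44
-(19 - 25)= 6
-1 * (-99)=99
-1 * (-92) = 92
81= 81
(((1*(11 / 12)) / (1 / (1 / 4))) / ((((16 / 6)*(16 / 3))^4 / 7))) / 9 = 18711 / 4294967296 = 0.00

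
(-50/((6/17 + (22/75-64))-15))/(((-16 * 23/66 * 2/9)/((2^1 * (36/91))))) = -85201875/209092793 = -0.41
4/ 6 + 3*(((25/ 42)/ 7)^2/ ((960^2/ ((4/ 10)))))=354041861/ 531062784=0.67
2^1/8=1/4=0.25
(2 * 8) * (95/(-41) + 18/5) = 4208/205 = 20.53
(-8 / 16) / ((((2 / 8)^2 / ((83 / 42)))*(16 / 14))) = -83 / 6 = -13.83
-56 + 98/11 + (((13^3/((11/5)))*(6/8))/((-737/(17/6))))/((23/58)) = -40538077/745844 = -54.35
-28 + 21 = -7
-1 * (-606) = 606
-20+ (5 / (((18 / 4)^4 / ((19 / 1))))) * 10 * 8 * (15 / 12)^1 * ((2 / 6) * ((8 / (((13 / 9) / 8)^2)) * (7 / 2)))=271562660 / 41067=6612.67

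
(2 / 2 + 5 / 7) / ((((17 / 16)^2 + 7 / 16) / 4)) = 12288 / 2807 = 4.38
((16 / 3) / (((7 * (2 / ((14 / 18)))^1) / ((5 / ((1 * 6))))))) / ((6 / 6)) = 0.25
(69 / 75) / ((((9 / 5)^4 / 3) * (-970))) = -115 / 424278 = -0.00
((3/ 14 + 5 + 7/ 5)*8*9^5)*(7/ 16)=27339687/ 20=1366984.35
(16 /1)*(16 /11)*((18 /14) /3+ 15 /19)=41472 /1463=28.35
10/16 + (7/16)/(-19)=0.60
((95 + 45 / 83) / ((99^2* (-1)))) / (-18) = 3965 / 7321347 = 0.00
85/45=1.89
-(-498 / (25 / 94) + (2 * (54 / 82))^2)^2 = -6180801244997184 / 1766100625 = -3499688.05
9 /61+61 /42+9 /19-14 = -11.93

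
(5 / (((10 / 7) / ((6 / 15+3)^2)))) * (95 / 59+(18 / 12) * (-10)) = -159817 / 295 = -541.75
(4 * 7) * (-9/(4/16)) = -1008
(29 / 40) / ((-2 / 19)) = -551 / 80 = -6.89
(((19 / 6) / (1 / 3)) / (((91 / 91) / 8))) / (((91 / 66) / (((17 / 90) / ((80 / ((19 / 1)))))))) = 67507 / 27300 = 2.47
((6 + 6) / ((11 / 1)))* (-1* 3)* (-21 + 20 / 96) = 1497 / 22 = 68.05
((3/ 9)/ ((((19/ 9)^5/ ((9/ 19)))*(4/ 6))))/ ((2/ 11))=5845851/ 188183524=0.03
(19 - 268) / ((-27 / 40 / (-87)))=-96280 / 3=-32093.33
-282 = -282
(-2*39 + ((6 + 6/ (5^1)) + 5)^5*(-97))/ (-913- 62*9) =81926084947/ 4596875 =17822.13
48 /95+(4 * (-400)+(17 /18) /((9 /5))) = -24608149 /15390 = -1598.97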